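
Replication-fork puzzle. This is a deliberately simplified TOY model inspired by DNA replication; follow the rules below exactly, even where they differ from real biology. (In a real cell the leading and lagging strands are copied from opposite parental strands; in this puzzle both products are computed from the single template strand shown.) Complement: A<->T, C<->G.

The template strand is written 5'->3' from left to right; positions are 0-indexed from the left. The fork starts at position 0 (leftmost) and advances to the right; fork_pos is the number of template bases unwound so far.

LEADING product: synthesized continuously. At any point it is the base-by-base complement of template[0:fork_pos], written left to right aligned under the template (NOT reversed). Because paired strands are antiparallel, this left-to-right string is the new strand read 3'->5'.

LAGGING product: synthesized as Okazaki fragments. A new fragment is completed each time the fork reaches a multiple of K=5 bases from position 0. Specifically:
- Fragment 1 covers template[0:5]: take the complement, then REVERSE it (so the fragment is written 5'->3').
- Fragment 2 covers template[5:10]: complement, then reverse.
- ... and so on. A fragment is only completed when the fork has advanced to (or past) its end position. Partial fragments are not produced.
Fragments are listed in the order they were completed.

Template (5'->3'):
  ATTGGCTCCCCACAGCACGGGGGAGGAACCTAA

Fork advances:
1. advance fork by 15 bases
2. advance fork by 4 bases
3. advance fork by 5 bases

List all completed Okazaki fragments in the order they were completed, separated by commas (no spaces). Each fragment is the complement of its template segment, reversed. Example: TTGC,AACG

Step 1: advance 15 -> fork_pos = 0 + 15 = 15. Reached multiple(s) of 5: 5, 10, 15 -> fragments 1-3 completed (3 total).
Step 2: advance 4 -> fork_pos = 15 + 4 = 19. Next multiple of 5 is 20 (not reached); still 3 fragment(s).
Step 3: advance 5 -> fork_pos = 19 + 5 = 24. Reached multiple(s) of 5: 20 -> fragment 4 completed (4 total).
Final fork_pos = 24, so 4 fragment(s) are complete. Build each: template segment -> complement -> reverse.
Fragment 1: template[0:5] = ATTGG -> complement TAACC -> reversed CCAAT
Fragment 2: template[5:10] = CTCCC -> complement GAGGG -> reversed GGGAG
Fragment 3: template[10:15] = CACAG -> complement GTGTC -> reversed CTGTG
Fragment 4: template[15:20] = CACGG -> complement GTGCC -> reversed CCGTG

Answer: CCAAT,GGGAG,CTGTG,CCGTG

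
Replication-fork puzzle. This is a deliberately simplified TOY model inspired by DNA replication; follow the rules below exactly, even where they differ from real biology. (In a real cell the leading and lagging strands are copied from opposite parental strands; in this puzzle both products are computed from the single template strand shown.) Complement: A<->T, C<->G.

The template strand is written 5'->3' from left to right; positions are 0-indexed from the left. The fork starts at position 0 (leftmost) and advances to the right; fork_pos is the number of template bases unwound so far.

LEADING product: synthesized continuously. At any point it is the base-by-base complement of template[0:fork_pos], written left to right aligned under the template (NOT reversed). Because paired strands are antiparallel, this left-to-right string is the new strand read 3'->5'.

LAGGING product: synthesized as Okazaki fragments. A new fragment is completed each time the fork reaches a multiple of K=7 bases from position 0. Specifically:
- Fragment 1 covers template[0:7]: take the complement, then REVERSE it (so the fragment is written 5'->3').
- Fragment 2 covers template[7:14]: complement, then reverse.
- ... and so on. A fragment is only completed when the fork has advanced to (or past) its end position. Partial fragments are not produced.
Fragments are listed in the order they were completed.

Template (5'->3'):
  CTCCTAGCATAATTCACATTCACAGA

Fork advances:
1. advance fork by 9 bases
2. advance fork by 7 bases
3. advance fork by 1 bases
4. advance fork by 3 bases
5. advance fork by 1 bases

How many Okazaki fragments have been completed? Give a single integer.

Answer: 3

Derivation:
Step 1: advance 9 -> fork_pos = 0 + 9 = 9. Reached multiple(s) of 7: 7 -> fragment 1 completed (1 total).
Step 2: advance 7 -> fork_pos = 9 + 7 = 16. Reached multiple(s) of 7: 14 -> fragment 2 completed (2 total).
Step 3: advance 1 -> fork_pos = 16 + 1 = 17. Next multiple of 7 is 21 (not reached); still 2 fragment(s).
Step 4: advance 3 -> fork_pos = 17 + 3 = 20. Next multiple of 7 is 21 (not reached); still 2 fragment(s).
Step 5: advance 1 -> fork_pos = 20 + 1 = 21. Reached multiple(s) of 7: 21 -> fragment 3 completed (3 total).
Check: final fork_pos = 21; the multiples of 7 that are <= 21 are 7..21 -> 21 // 7 = 3 completed fragment(s).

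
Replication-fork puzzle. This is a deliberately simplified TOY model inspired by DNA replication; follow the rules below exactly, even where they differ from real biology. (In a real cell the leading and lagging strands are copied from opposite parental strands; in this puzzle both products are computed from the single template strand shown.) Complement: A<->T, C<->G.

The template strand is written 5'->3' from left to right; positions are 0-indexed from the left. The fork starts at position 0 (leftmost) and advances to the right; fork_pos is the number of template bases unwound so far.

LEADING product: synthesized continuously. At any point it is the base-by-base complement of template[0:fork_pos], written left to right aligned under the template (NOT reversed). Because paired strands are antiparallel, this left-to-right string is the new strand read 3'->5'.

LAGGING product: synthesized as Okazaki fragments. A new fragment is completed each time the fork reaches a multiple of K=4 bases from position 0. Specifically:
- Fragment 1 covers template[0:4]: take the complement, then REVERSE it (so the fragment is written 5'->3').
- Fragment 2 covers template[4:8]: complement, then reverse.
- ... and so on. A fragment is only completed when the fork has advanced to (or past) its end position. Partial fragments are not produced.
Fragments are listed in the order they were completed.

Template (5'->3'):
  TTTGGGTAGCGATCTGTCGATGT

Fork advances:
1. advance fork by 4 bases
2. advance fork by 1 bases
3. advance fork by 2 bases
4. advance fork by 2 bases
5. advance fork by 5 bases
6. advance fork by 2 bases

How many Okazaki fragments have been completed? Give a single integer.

Step 1: advance 4 -> fork_pos = 0 + 4 = 4. Reached multiple(s) of 4: 4 -> fragment 1 completed (1 total).
Step 2: advance 1 -> fork_pos = 4 + 1 = 5. Next multiple of 4 is 8 (not reached); still 1 fragment(s).
Step 3: advance 2 -> fork_pos = 5 + 2 = 7. Next multiple of 4 is 8 (not reached); still 1 fragment(s).
Step 4: advance 2 -> fork_pos = 7 + 2 = 9. Reached multiple(s) of 4: 8 -> fragment 2 completed (2 total).
Step 5: advance 5 -> fork_pos = 9 + 5 = 14. Reached multiple(s) of 4: 12 -> fragment 3 completed (3 total).
Step 6: advance 2 -> fork_pos = 14 + 2 = 16. Reached multiple(s) of 4: 16 -> fragment 4 completed (4 total).
Check: final fork_pos = 16; the multiples of 4 that are <= 16 are 4..16 -> 16 // 4 = 4 completed fragment(s).

Answer: 4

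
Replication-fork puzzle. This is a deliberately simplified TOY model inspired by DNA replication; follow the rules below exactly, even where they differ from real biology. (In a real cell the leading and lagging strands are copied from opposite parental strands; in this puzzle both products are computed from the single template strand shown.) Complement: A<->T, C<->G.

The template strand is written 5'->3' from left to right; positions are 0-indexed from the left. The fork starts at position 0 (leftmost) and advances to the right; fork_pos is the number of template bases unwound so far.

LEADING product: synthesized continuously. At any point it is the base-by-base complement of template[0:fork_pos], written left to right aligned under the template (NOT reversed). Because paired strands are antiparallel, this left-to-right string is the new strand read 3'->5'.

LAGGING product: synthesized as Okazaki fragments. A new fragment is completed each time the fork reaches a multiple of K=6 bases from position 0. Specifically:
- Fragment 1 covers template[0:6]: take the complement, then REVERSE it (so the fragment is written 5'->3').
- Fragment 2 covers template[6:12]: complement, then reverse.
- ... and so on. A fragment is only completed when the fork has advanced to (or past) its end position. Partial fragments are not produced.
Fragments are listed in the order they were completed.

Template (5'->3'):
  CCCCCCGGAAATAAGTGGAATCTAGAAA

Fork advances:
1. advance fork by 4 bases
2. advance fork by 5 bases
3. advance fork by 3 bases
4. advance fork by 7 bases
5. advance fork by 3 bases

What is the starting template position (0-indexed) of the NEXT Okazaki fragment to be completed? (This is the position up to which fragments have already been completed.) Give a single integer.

Step 1: advance 4 -> fork_pos = 0 + 4 = 4. Next multiple of 6 is 6 (not reached); still 0 fragment(s).
Step 2: advance 5 -> fork_pos = 4 + 5 = 9. Reached multiple(s) of 6: 6 -> fragment 1 completed (1 total).
Step 3: advance 3 -> fork_pos = 9 + 3 = 12. Reached multiple(s) of 6: 12 -> fragment 2 completed (2 total).
Step 4: advance 7 -> fork_pos = 12 + 7 = 19. Reached multiple(s) of 6: 18 -> fragment 3 completed (3 total).
Step 5: advance 3 -> fork_pos = 19 + 3 = 22. Next multiple of 6 is 24 (not reached); still 3 fragment(s).
3 fragment(s) completed, covering template[0:18] (3 x 6 = 18). The next fragment, fragment 4, covers template[18:24], so it starts at position 18.

Answer: 18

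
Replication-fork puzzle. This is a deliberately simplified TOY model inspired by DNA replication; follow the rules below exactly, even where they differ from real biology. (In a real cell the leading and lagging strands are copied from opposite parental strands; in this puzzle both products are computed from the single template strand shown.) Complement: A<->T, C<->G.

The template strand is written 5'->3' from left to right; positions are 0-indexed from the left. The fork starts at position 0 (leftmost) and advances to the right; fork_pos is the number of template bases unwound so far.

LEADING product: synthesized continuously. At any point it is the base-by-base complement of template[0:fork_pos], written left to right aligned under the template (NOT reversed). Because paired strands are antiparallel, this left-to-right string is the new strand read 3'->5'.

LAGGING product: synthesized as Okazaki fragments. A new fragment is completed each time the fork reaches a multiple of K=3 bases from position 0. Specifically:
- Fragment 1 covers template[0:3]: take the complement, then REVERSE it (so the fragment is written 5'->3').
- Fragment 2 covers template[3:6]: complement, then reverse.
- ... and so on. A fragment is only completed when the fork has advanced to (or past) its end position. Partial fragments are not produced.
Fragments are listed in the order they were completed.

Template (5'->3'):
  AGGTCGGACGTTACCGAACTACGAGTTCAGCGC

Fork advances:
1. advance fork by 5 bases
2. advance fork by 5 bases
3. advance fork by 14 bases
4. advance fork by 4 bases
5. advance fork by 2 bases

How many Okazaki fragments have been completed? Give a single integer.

Answer: 10

Derivation:
Step 1: advance 5 -> fork_pos = 0 + 5 = 5. Reached multiple(s) of 3: 3 -> fragment 1 completed (1 total).
Step 2: advance 5 -> fork_pos = 5 + 5 = 10. Reached multiple(s) of 3: 6, 9 -> fragments 2-3 completed (3 total).
Step 3: advance 14 -> fork_pos = 10 + 14 = 24. Reached multiple(s) of 3: 12, 15, 18, 21, 24 -> fragments 4-8 completed (8 total).
Step 4: advance 4 -> fork_pos = 24 + 4 = 28. Reached multiple(s) of 3: 27 -> fragment 9 completed (9 total).
Step 5: advance 2 -> fork_pos = 28 + 2 = 30. Reached multiple(s) of 3: 30 -> fragment 10 completed (10 total).
Check: final fork_pos = 30; the multiples of 3 that are <= 30 are 3..30 -> 30 // 3 = 10 completed fragment(s).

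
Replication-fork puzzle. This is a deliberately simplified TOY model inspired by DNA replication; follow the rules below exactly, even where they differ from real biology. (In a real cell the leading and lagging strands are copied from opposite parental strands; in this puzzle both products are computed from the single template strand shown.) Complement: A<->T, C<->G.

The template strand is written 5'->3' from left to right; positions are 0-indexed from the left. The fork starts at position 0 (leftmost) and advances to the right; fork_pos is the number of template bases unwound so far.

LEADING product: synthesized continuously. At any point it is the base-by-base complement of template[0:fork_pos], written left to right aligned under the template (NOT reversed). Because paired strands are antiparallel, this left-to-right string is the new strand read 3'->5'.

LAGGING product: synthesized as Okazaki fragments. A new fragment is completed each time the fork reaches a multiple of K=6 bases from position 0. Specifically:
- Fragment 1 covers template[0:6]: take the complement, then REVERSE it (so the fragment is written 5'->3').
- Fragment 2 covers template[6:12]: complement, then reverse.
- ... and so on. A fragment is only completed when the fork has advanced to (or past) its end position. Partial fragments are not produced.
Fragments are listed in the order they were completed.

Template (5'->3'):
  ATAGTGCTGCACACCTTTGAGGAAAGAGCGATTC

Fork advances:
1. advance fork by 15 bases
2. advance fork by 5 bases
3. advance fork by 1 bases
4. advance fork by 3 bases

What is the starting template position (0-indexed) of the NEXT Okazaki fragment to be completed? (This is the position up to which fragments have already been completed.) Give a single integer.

Step 1: advance 15 -> fork_pos = 0 + 15 = 15. Reached multiple(s) of 6: 6, 12 -> fragments 1-2 completed (2 total).
Step 2: advance 5 -> fork_pos = 15 + 5 = 20. Reached multiple(s) of 6: 18 -> fragment 3 completed (3 total).
Step 3: advance 1 -> fork_pos = 20 + 1 = 21. Next multiple of 6 is 24 (not reached); still 3 fragment(s).
Step 4: advance 3 -> fork_pos = 21 + 3 = 24. Reached multiple(s) of 6: 24 -> fragment 4 completed (4 total).
4 fragment(s) completed, covering template[0:24] (4 x 6 = 24). The next fragment, fragment 5, covers template[24:30], so it starts at position 24.

Answer: 24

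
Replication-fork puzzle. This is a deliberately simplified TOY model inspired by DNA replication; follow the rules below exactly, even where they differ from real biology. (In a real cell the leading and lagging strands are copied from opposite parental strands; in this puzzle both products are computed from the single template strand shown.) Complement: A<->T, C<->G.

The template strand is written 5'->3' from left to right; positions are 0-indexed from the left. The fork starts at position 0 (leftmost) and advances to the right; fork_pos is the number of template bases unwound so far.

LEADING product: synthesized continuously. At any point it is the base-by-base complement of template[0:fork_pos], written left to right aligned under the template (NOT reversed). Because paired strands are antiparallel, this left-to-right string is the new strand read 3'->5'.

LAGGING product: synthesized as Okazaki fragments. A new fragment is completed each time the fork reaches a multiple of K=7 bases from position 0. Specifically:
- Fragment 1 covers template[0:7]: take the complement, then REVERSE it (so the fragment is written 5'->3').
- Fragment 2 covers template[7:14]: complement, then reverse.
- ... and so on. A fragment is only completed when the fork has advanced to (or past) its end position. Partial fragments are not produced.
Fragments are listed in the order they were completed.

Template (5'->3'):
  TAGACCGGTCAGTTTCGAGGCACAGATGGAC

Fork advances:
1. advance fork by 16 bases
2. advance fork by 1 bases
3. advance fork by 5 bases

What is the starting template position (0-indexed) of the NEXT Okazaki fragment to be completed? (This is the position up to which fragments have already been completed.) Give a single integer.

Step 1: advance 16 -> fork_pos = 0 + 16 = 16. Reached multiple(s) of 7: 7, 14 -> fragments 1-2 completed (2 total).
Step 2: advance 1 -> fork_pos = 16 + 1 = 17. Next multiple of 7 is 21 (not reached); still 2 fragment(s).
Step 3: advance 5 -> fork_pos = 17 + 5 = 22. Reached multiple(s) of 7: 21 -> fragment 3 completed (3 total).
3 fragment(s) completed, covering template[0:21] (3 x 7 = 21). The next fragment, fragment 4, covers template[21:28], so it starts at position 21.

Answer: 21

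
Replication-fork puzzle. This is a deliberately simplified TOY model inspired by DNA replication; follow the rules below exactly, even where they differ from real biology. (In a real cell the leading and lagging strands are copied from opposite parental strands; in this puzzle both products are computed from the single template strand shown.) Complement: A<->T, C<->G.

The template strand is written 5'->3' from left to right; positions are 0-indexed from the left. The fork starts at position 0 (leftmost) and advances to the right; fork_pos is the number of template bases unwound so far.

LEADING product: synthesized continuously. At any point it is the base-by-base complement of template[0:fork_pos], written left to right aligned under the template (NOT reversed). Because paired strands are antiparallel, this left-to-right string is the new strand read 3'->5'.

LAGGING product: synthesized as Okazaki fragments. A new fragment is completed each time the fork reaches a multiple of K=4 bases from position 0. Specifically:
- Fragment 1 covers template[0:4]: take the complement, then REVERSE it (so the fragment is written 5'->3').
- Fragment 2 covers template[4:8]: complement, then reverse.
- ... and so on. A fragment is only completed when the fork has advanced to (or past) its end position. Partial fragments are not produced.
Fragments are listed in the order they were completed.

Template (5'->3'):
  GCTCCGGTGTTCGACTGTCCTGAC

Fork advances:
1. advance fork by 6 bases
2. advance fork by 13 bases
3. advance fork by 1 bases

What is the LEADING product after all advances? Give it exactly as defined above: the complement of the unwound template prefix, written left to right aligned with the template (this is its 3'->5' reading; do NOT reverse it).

Answer: CGAGGCCACAAGCTGACAGG

Derivation:
Step 1: advance 6 -> fork_pos = 0 + 6 = 6.
Step 2: advance 13 -> fork_pos = 6 + 13 = 19.
Step 3: advance 1 -> fork_pos = 19 + 1 = 20.
Unwound prefix: template[0:20] = GCTCCGGTGTTCGACTGTCC
Complement it base by base (A<->T, C<->G), keeping left-to-right order:
  [0:5] GCTCC -> CGAGG
  [5:10] GGTGT -> CCACA
  [10:15] TCGAC -> AGCTG
  [15:20] TGTCC -> ACAGG
Concatenate: CGAGGCCACAAGCTGACAGG (length 20; written aligned with the template, i.e. 3'->5').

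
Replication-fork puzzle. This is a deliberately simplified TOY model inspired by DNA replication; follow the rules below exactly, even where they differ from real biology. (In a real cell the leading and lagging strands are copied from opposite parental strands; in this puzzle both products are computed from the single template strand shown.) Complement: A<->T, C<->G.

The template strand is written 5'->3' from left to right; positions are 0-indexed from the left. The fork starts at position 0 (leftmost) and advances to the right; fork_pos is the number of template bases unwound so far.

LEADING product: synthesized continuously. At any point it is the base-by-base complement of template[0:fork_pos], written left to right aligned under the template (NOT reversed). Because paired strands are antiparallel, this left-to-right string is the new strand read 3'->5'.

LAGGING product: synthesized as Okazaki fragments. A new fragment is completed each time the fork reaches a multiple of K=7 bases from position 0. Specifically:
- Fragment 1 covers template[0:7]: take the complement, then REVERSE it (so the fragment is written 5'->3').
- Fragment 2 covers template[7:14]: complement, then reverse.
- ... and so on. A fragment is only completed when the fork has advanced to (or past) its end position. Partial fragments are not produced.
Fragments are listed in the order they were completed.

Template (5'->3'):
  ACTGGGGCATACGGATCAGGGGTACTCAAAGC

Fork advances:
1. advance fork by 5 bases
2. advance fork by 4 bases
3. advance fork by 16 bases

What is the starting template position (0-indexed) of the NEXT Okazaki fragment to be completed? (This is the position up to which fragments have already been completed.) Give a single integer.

Step 1: advance 5 -> fork_pos = 0 + 5 = 5. Next multiple of 7 is 7 (not reached); still 0 fragment(s).
Step 2: advance 4 -> fork_pos = 5 + 4 = 9. Reached multiple(s) of 7: 7 -> fragment 1 completed (1 total).
Step 3: advance 16 -> fork_pos = 9 + 16 = 25. Reached multiple(s) of 7: 14, 21 -> fragments 2-3 completed (3 total).
3 fragment(s) completed, covering template[0:21] (3 x 7 = 21). The next fragment, fragment 4, covers template[21:28], so it starts at position 21.

Answer: 21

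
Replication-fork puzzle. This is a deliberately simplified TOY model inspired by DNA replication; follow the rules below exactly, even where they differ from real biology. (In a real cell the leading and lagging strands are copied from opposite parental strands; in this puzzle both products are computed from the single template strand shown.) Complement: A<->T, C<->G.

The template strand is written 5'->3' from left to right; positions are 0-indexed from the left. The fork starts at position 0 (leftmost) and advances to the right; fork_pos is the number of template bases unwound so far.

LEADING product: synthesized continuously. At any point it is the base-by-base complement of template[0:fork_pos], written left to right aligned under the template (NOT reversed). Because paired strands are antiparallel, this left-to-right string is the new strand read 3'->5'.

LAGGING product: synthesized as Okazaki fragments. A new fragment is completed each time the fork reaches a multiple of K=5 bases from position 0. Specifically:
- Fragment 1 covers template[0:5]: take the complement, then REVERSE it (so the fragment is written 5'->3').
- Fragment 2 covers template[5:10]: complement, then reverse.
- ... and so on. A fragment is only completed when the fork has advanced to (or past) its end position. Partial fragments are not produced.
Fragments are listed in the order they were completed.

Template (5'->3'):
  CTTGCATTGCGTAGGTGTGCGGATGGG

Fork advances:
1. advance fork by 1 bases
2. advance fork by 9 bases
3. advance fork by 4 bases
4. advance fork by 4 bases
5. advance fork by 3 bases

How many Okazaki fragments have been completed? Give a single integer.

Answer: 4

Derivation:
Step 1: advance 1 -> fork_pos = 0 + 1 = 1. Next multiple of 5 is 5 (not reached); still 0 fragment(s).
Step 2: advance 9 -> fork_pos = 1 + 9 = 10. Reached multiple(s) of 5: 5, 10 -> fragments 1-2 completed (2 total).
Step 3: advance 4 -> fork_pos = 10 + 4 = 14. Next multiple of 5 is 15 (not reached); still 2 fragment(s).
Step 4: advance 4 -> fork_pos = 14 + 4 = 18. Reached multiple(s) of 5: 15 -> fragment 3 completed (3 total).
Step 5: advance 3 -> fork_pos = 18 + 3 = 21. Reached multiple(s) of 5: 20 -> fragment 4 completed (4 total).
Check: final fork_pos = 21; the multiples of 5 that are <= 21 are 5..20 -> 21 // 5 = 4 completed fragment(s).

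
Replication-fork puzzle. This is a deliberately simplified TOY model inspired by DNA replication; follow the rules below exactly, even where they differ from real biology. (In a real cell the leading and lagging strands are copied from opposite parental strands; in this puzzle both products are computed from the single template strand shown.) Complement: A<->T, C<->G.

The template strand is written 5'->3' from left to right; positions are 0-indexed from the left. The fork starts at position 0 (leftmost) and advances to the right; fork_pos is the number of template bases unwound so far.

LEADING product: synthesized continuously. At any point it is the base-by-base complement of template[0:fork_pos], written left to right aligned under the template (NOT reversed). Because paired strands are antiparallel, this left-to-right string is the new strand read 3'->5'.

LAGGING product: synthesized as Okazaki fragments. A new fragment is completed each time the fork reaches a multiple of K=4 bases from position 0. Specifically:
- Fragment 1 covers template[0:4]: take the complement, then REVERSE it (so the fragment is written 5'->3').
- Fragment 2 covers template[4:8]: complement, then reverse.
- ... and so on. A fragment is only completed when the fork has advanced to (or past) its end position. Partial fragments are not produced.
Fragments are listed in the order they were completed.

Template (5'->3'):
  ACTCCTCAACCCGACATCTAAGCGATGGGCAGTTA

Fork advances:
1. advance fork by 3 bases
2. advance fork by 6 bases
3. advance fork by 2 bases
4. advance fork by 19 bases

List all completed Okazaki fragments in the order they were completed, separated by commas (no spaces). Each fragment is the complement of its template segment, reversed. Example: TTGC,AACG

Step 1: advance 3 -> fork_pos = 0 + 3 = 3. Next multiple of 4 is 4 (not reached); still 0 fragment(s).
Step 2: advance 6 -> fork_pos = 3 + 6 = 9. Reached multiple(s) of 4: 4, 8 -> fragments 1-2 completed (2 total).
Step 3: advance 2 -> fork_pos = 9 + 2 = 11. Next multiple of 4 is 12 (not reached); still 2 fragment(s).
Step 4: advance 19 -> fork_pos = 11 + 19 = 30. Reached multiple(s) of 4: 12, 16, 20, 24, 28 -> fragments 3-7 completed (7 total).
Final fork_pos = 30, so 7 fragment(s) are complete. Build each: template segment -> complement -> reverse.
Fragment 1: template[0:4] = ACTC -> complement TGAG -> reversed GAGT
Fragment 2: template[4:8] = CTCA -> complement GAGT -> reversed TGAG
Fragment 3: template[8:12] = ACCC -> complement TGGG -> reversed GGGT
Fragment 4: template[12:16] = GACA -> complement CTGT -> reversed TGTC
Fragment 5: template[16:20] = TCTA -> complement AGAT -> reversed TAGA
Fragment 6: template[20:24] = AGCG -> complement TCGC -> reversed CGCT
Fragment 7: template[24:28] = ATGG -> complement TACC -> reversed CCAT

Answer: GAGT,TGAG,GGGT,TGTC,TAGA,CGCT,CCAT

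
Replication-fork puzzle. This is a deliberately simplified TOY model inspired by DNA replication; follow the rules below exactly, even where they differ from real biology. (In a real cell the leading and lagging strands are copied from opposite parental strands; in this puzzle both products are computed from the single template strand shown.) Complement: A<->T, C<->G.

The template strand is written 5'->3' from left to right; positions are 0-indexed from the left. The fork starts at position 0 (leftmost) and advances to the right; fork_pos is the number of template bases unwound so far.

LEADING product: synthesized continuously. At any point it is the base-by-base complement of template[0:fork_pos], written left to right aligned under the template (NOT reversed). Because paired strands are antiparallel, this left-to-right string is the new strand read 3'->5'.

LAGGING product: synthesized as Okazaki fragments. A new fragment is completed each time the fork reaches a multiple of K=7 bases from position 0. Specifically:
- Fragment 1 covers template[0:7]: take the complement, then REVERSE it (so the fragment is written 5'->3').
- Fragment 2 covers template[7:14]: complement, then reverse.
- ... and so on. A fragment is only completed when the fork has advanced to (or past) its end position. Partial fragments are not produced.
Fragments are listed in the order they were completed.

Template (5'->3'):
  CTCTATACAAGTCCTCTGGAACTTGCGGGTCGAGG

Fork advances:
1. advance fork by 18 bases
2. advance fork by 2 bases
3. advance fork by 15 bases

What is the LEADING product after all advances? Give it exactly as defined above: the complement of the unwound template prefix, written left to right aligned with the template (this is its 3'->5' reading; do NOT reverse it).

Step 1: advance 18 -> fork_pos = 0 + 18 = 18.
Step 2: advance 2 -> fork_pos = 18 + 2 = 20.
Step 3: advance 15 -> fork_pos = 20 + 15 = 35.
Unwound prefix: template[0:35] = CTCTATACAAGTCCTCTGGAACTTGCGGGTCGAGG
Complement it base by base (A<->T, C<->G), keeping left-to-right order:
  [0:5] CTCTA -> GAGAT
  [5:10] TACAA -> ATGTT
  [10:15] GTCCT -> CAGGA
  [15:20] CTGGA -> GACCT
  [20:25] ACTTG -> TGAAC
  [25:30] CGGGT -> GCCCA
  [30:35] CGAGG -> GCTCC
Concatenate: GAGATATGTTCAGGAGACCTTGAACGCCCAGCTCC (length 35; written aligned with the template, i.e. 3'->5').

Answer: GAGATATGTTCAGGAGACCTTGAACGCCCAGCTCC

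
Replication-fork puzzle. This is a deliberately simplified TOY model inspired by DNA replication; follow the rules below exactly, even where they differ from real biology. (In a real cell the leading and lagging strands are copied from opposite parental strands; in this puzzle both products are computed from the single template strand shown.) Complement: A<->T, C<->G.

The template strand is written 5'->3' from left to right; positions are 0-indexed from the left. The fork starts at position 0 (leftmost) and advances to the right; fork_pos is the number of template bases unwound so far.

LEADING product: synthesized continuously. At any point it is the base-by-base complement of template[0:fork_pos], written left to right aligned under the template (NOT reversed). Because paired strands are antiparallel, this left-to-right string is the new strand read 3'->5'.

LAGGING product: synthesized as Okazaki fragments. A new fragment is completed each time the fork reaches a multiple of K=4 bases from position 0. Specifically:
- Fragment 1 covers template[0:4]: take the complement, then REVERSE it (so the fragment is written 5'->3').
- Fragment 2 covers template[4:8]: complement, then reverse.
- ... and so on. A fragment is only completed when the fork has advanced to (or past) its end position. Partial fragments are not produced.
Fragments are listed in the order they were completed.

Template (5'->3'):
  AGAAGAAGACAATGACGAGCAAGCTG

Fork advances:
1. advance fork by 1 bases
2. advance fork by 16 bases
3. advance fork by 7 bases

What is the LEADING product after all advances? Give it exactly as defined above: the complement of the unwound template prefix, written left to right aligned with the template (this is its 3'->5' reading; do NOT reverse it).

Step 1: advance 1 -> fork_pos = 0 + 1 = 1.
Step 2: advance 16 -> fork_pos = 1 + 16 = 17.
Step 3: advance 7 -> fork_pos = 17 + 7 = 24.
Unwound prefix: template[0:24] = AGAAGAAGACAATGACGAGCAAGC
Complement it base by base (A<->T, C<->G), keeping left-to-right order:
  [0:5] AGAAG -> TCTTC
  [5:10] AAGAC -> TTCTG
  [10:15] AATGA -> TTACT
  [15:20] CGAGC -> GCTCG
  [20:24] AAGC -> TTCG
Concatenate: TCTTCTTCTGTTACTGCTCGTTCG (length 24; written aligned with the template, i.e. 3'->5').

Answer: TCTTCTTCTGTTACTGCTCGTTCG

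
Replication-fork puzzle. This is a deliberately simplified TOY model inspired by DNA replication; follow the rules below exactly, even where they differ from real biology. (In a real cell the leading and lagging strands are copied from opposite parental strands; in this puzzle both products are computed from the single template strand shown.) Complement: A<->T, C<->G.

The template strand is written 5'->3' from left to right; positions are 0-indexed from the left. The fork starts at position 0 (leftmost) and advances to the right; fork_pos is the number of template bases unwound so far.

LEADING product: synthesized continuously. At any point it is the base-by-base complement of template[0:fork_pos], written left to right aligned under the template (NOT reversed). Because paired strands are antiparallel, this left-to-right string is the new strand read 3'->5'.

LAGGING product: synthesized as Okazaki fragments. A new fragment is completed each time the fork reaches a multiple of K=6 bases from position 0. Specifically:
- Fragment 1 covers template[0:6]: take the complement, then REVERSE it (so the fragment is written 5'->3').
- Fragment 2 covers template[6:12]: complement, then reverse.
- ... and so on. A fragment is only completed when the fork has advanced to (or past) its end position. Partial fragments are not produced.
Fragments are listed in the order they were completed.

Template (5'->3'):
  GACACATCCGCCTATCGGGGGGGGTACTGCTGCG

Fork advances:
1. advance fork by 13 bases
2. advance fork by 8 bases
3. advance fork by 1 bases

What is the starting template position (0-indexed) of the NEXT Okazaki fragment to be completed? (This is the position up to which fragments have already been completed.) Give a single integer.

Step 1: advance 13 -> fork_pos = 0 + 13 = 13. Reached multiple(s) of 6: 6, 12 -> fragments 1-2 completed (2 total).
Step 2: advance 8 -> fork_pos = 13 + 8 = 21. Reached multiple(s) of 6: 18 -> fragment 3 completed (3 total).
Step 3: advance 1 -> fork_pos = 21 + 1 = 22. Next multiple of 6 is 24 (not reached); still 3 fragment(s).
3 fragment(s) completed, covering template[0:18] (3 x 6 = 18). The next fragment, fragment 4, covers template[18:24], so it starts at position 18.

Answer: 18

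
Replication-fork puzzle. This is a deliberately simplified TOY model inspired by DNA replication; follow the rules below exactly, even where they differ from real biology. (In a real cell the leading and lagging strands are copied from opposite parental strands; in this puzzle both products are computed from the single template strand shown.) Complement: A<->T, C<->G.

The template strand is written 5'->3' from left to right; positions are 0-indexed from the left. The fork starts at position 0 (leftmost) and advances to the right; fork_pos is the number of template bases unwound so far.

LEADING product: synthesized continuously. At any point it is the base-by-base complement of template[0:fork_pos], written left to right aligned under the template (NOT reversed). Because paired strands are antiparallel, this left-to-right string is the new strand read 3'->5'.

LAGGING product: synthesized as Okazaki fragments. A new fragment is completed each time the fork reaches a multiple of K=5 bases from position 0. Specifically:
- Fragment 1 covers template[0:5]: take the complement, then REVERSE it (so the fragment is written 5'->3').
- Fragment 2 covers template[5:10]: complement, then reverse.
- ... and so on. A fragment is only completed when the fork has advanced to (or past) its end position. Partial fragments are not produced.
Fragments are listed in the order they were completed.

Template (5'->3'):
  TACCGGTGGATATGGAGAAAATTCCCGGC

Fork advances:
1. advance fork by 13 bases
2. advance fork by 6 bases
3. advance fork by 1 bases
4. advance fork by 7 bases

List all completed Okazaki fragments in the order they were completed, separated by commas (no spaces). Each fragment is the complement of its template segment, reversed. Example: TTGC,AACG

Answer: CGGTA,TCCAC,CCATA,TTTCT,GGAAT

Derivation:
Step 1: advance 13 -> fork_pos = 0 + 13 = 13. Reached multiple(s) of 5: 5, 10 -> fragments 1-2 completed (2 total).
Step 2: advance 6 -> fork_pos = 13 + 6 = 19. Reached multiple(s) of 5: 15 -> fragment 3 completed (3 total).
Step 3: advance 1 -> fork_pos = 19 + 1 = 20. Reached multiple(s) of 5: 20 -> fragment 4 completed (4 total).
Step 4: advance 7 -> fork_pos = 20 + 7 = 27. Reached multiple(s) of 5: 25 -> fragment 5 completed (5 total).
Final fork_pos = 27, so 5 fragment(s) are complete. Build each: template segment -> complement -> reverse.
Fragment 1: template[0:5] = TACCG -> complement ATGGC -> reversed CGGTA
Fragment 2: template[5:10] = GTGGA -> complement CACCT -> reversed TCCAC
Fragment 3: template[10:15] = TATGG -> complement ATACC -> reversed CCATA
Fragment 4: template[15:20] = AGAAA -> complement TCTTT -> reversed TTTCT
Fragment 5: template[20:25] = ATTCC -> complement TAAGG -> reversed GGAAT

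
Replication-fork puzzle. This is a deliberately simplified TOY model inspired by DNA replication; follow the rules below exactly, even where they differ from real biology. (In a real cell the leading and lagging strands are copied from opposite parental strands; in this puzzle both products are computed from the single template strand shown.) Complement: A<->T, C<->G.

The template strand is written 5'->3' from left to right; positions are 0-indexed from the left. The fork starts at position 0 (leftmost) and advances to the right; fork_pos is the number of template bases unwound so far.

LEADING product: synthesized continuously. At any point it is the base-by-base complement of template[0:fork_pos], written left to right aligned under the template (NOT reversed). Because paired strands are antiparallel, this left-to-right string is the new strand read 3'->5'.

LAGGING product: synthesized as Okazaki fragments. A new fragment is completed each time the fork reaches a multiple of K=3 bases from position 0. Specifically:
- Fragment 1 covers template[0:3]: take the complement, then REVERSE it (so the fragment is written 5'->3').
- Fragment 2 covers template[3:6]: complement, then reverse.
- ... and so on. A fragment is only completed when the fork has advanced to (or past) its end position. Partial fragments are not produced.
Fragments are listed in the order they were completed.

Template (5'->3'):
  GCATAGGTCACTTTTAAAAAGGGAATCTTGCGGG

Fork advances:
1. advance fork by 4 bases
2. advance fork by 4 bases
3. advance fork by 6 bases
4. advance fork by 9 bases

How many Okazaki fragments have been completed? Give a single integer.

Answer: 7

Derivation:
Step 1: advance 4 -> fork_pos = 0 + 4 = 4. Reached multiple(s) of 3: 3 -> fragment 1 completed (1 total).
Step 2: advance 4 -> fork_pos = 4 + 4 = 8. Reached multiple(s) of 3: 6 -> fragment 2 completed (2 total).
Step 3: advance 6 -> fork_pos = 8 + 6 = 14. Reached multiple(s) of 3: 9, 12 -> fragments 3-4 completed (4 total).
Step 4: advance 9 -> fork_pos = 14 + 9 = 23. Reached multiple(s) of 3: 15, 18, 21 -> fragments 5-7 completed (7 total).
Check: final fork_pos = 23; the multiples of 3 that are <= 23 are 3..21 -> 23 // 3 = 7 completed fragment(s).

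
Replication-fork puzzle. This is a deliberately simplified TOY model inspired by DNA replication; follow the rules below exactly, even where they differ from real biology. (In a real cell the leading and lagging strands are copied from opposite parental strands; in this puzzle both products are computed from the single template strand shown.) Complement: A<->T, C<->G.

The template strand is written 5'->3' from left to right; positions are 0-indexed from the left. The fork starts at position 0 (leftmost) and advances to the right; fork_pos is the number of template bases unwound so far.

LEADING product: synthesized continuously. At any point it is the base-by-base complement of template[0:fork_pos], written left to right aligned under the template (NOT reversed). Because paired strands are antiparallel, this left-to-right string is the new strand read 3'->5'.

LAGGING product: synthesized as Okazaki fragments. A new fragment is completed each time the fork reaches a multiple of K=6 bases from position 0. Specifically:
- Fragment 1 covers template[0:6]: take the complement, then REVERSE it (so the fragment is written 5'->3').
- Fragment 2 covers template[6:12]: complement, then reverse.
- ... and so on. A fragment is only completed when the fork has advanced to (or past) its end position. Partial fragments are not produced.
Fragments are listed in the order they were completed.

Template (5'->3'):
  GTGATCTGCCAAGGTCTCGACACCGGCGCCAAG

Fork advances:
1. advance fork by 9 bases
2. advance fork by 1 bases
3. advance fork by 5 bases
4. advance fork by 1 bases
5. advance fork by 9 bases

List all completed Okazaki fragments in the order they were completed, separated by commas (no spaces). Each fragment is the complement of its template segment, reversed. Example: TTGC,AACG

Answer: GATCAC,TTGGCA,GAGACC,GGTGTC

Derivation:
Step 1: advance 9 -> fork_pos = 0 + 9 = 9. Reached multiple(s) of 6: 6 -> fragment 1 completed (1 total).
Step 2: advance 1 -> fork_pos = 9 + 1 = 10. Next multiple of 6 is 12 (not reached); still 1 fragment(s).
Step 3: advance 5 -> fork_pos = 10 + 5 = 15. Reached multiple(s) of 6: 12 -> fragment 2 completed (2 total).
Step 4: advance 1 -> fork_pos = 15 + 1 = 16. Next multiple of 6 is 18 (not reached); still 2 fragment(s).
Step 5: advance 9 -> fork_pos = 16 + 9 = 25. Reached multiple(s) of 6: 18, 24 -> fragments 3-4 completed (4 total).
Final fork_pos = 25, so 4 fragment(s) are complete. Build each: template segment -> complement -> reverse.
Fragment 1: template[0:6] = GTGATC -> complement CACTAG -> reversed GATCAC
Fragment 2: template[6:12] = TGCCAA -> complement ACGGTT -> reversed TTGGCA
Fragment 3: template[12:18] = GGTCTC -> complement CCAGAG -> reversed GAGACC
Fragment 4: template[18:24] = GACACC -> complement CTGTGG -> reversed GGTGTC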